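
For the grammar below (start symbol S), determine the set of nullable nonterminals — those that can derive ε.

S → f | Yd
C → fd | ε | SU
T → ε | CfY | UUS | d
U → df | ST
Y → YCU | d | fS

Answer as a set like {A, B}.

{C, T}

Directly nullable (have an ε-rule): {C, T}.
Not nullable: S, U, Y — each has a terminal in every rule's right-hand side or depends on a non-nullable symbol.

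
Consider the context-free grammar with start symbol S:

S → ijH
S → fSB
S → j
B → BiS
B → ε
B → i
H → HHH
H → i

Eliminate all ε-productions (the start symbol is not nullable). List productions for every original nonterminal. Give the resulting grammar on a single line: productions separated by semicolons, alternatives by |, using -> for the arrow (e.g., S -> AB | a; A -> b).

S -> j | fS | fSB | ijH; B -> i | iS | BiS; H -> i | HHH

Nullable set: {B}.
S -> fSB: B nullable, giving fS | fSB.
Drop B -> ε.
B -> BiS: B nullable, giving BiS | iS.
Unchanged (no nullable symbols): S -> ijH; S -> j; B -> i; H -> HHH; H -> i.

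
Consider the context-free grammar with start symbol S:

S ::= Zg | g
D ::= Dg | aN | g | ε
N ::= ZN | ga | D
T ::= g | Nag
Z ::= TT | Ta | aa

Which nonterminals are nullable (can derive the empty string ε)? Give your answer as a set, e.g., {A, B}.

Directly nullable (have an ε-rule): {D}.
N is nullable via N -> D (every symbol on the right is already known nullable).
Not nullable: S, T, Z — each has a terminal in every rule's right-hand side or depends on a non-nullable symbol.

{D, N}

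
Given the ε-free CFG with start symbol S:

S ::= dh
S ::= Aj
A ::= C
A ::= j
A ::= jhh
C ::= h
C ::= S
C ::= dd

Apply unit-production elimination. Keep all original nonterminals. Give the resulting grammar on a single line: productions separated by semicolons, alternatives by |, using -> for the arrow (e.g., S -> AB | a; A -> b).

Unit productions: A->C, C->S.
Unit pairs (A ⇒* B via units): (A,C), (A,S), (C,S).
S: inherits non-unit rules of {S} → Aj | dh.
A: inherits non-unit rules of {A, C, S} → Aj | dd | dh | h | j | jhh.
C: inherits non-unit rules of {C, S} → Aj | dd | dh | h.

S -> Aj | dh; A -> h | j | Aj | dd | dh | jhh; C -> h | Aj | dd | dh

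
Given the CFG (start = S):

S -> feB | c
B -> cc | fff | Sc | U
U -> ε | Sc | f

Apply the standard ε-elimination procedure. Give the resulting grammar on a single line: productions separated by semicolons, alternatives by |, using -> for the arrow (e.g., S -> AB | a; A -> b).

S -> c | fe | feB; B -> U | Sc | cc | fff; U -> f | Sc

Nullable set: {B, U}.
S -> feB: B nullable, giving fe | feB.
B -> U: U nullable, giving U.
Drop U -> ε.
Unchanged (no nullable symbols): S -> c; B -> Sc; B -> cc; B -> fff; U -> Sc; U -> f.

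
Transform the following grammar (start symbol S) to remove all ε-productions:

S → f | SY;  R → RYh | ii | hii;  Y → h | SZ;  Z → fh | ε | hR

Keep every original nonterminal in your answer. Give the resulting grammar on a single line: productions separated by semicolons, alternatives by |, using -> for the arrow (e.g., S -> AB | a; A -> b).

Nullable set: {Z}.
Y -> SZ: Z nullable, giving S | SZ.
Drop Z -> ε.
Unchanged (no nullable symbols): S -> SY; S -> f; R -> RYh; R -> hii; R -> ii; Y -> h; Z -> fh; Z -> hR.

S -> f | SY; R -> ii | RYh | hii; Y -> S | h | SZ; Z -> fh | hR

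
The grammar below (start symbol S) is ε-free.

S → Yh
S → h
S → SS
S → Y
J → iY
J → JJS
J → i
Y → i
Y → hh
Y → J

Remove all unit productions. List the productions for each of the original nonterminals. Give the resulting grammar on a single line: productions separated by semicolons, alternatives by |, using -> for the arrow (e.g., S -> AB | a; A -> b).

Unit productions: S->Y, Y->J.
Unit pairs (A ⇒* B via units): (S,J), (S,Y), (Y,J).
S: inherits non-unit rules of {J, S, Y} → JJS | SS | Yh | h | hh | i | iY.
J: inherits non-unit rules of {J} → JJS | i | iY.
Y: inherits non-unit rules of {J, Y} → JJS | hh | i | iY.

S -> h | i | SS | Yh | hh | iY | JJS; J -> i | iY | JJS; Y -> i | hh | iY | JJS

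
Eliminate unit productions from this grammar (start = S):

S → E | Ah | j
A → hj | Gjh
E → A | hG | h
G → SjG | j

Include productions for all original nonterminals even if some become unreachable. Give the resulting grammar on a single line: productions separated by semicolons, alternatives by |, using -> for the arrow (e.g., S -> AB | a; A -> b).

Unit productions: E->A, S->E.
Unit pairs (A ⇒* B via units): (E,A), (S,A), (S,E).
S: inherits non-unit rules of {A, E, S} → Ah | Gjh | h | hG | hj | j.
A: inherits non-unit rules of {A} → Gjh | hj.
E: inherits non-unit rules of {A, E} → Gjh | h | hG | hj.
G: inherits non-unit rules of {G} → SjG | j.

S -> h | j | Ah | hG | hj | Gjh; A -> hj | Gjh; E -> h | hG | hj | Gjh; G -> j | SjG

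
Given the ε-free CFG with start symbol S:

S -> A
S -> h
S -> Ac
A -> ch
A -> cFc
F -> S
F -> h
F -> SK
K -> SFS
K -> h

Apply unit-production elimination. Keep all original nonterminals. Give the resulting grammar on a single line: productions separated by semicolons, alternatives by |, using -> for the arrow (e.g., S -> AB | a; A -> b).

S -> h | Ac | ch | cFc; A -> ch | cFc; F -> h | Ac | SK | ch | cFc; K -> h | SFS

Unit productions: F->S, S->A.
Unit pairs (A ⇒* B via units): (F,A), (F,S), (S,A).
S: inherits non-unit rules of {A, S} → Ac | cFc | ch | h.
A: inherits non-unit rules of {A} → cFc | ch.
F: inherits non-unit rules of {A, F, S} → Ac | SK | cFc | ch | h.
K: inherits non-unit rules of {K} → SFS | h.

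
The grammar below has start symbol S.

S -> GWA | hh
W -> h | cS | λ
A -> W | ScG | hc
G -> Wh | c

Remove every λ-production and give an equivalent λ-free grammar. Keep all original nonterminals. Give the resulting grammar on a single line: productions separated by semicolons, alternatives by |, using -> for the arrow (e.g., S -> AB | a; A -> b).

Nullable set: {A, W}.
S -> GWA: W, A nullable, giving G | GA | GW | GWA.
A -> W: W nullable, giving W.
G -> Wh: W nullable, giving Wh | h.
Drop W -> λ.
Unchanged (no nullable symbols): S -> hh; A -> ScG; A -> hc; G -> c; W -> cS; W -> h.

S -> G | GA | GW | hh | GWA; A -> W | hc | ScG; G -> c | h | Wh; W -> h | cS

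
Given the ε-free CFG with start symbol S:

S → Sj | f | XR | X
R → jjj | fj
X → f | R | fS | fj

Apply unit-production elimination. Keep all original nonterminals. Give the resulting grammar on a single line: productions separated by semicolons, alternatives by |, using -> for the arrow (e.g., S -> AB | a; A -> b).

S -> f | Sj | XR | fS | fj | jjj; R -> fj | jjj; X -> f | fS | fj | jjj

Unit productions: S->X, X->R.
Unit pairs (A ⇒* B via units): (S,R), (S,X), (X,R).
S: inherits non-unit rules of {R, S, X} → Sj | XR | f | fS | fj | jjj.
R: inherits non-unit rules of {R} → fj | jjj.
X: inherits non-unit rules of {R, X} → f | fS | fj | jjj.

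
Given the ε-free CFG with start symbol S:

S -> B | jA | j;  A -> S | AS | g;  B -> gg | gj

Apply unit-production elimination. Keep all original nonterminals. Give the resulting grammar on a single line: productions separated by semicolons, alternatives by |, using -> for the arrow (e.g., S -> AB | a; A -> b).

S -> j | gg | gj | jA; A -> g | j | AS | gg | gj | jA; B -> gg | gj

Unit productions: A->S, S->B.
Unit pairs (A ⇒* B via units): (A,B), (A,S), (S,B).
S: inherits non-unit rules of {B, S} → gg | gj | j | jA.
A: inherits non-unit rules of {A, B, S} → AS | g | gg | gj | j | jA.
B: inherits non-unit rules of {B} → gg | gj.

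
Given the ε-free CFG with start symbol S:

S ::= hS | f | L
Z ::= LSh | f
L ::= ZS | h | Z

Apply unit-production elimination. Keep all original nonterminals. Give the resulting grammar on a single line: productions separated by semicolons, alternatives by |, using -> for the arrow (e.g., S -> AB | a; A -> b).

S -> f | h | ZS | hS | LSh; L -> f | h | ZS | LSh; Z -> f | LSh

Unit productions: L->Z, S->L.
Unit pairs (A ⇒* B via units): (L,Z), (S,L), (S,Z).
S: inherits non-unit rules of {L, S, Z} → LSh | ZS | f | h | hS.
L: inherits non-unit rules of {L, Z} → LSh | ZS | f | h.
Z: inherits non-unit rules of {Z} → LSh | f.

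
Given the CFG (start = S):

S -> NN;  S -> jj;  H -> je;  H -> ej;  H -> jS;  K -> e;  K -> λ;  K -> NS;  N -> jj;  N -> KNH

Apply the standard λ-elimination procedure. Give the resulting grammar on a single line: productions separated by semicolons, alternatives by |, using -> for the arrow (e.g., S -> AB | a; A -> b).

S -> NN | jj; H -> ej | jS | je; K -> e | NS; N -> NH | jj | KNH

Nullable set: {K}.
Drop K -> λ.
N -> KNH: K nullable, giving KNH | NH.
Unchanged (no nullable symbols): S -> NN; S -> jj; H -> ej; H -> jS; H -> je; K -> NS; K -> e; N -> jj.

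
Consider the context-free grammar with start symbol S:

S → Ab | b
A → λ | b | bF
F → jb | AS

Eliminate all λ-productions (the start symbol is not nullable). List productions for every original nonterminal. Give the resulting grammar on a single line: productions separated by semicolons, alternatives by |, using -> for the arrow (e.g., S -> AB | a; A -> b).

S -> b | Ab; A -> b | bF; F -> S | AS | jb

Nullable set: {A}.
S -> Ab: A nullable, giving Ab | b.
Drop A -> λ.
F -> AS: A nullable, giving AS | S.
Unchanged (no nullable symbols): S -> b; A -> b; A -> bF; F -> jb.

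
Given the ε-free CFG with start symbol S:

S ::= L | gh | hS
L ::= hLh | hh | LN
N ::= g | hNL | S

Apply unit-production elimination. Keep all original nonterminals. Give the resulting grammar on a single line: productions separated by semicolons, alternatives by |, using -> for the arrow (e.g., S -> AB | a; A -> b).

Unit productions: N->S, S->L.
Unit pairs (A ⇒* B via units): (N,L), (N,S), (S,L).
S: inherits non-unit rules of {L, S} → LN | gh | hLh | hS | hh.
L: inherits non-unit rules of {L} → LN | hLh | hh.
N: inherits non-unit rules of {L, N, S} → LN | g | gh | hLh | hNL | hS | hh.

S -> LN | gh | hS | hh | hLh; L -> LN | hh | hLh; N -> g | LN | gh | hS | hh | hLh | hNL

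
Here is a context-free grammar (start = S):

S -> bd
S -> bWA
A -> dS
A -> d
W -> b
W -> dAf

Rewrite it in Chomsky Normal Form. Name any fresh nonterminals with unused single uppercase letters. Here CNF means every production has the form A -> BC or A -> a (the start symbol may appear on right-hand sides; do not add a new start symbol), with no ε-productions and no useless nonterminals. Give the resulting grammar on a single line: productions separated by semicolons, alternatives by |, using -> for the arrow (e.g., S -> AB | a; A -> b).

S -> CB | CE; A -> d | BS; B -> d; C -> b; D -> f; E -> WA; F -> AD; W -> b | BF

No ε-productions.
No unit productions to eliminate.
TERM: introduce C -> b, B -> d, D -> f and substitute in every rule of length ≥2.
BIN: S -> CWA becomes S -> CE, E -> WA; W -> BAD becomes W -> BF, F -> AD.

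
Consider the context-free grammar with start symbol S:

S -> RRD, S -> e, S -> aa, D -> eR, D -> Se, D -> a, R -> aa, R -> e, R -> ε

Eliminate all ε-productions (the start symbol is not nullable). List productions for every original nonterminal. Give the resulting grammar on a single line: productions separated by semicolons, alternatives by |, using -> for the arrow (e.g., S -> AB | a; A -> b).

S -> D | e | RD | aa | RRD; D -> a | e | Se | eR; R -> e | aa

Nullable set: {R}.
S -> RRD: R, R nullable, giving D | RD | RRD.
D -> eR: R nullable, giving e | eR.
Drop R -> ε.
Unchanged (no nullable symbols): S -> aa; S -> e; D -> Se; D -> a; R -> aa; R -> e.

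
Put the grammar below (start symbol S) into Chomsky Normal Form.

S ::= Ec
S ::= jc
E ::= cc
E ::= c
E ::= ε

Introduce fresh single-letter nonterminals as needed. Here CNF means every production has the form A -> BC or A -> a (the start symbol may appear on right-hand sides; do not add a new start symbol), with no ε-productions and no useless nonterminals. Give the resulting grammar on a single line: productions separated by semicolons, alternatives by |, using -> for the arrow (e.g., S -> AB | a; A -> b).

S -> c | BA | EA; A -> c; B -> j; E -> c | AA

Nullable: {E}; after ε-elimination: S -> c | Ec | jc; E -> c | cc.
No unit productions to eliminate.
TERM: introduce A -> c, B -> j and substitute in every rule of length ≥2.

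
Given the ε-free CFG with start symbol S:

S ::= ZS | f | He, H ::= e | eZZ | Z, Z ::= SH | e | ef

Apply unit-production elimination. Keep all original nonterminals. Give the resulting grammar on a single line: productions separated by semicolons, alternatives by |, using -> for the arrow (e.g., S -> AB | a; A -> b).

Unit productions: H->Z.
Unit pairs (A ⇒* B via units): (H,Z).
S: inherits non-unit rules of {S} → He | ZS | f.
H: inherits non-unit rules of {H, Z} → SH | e | eZZ | ef.
Z: inherits non-unit rules of {Z} → SH | e | ef.

S -> f | He | ZS; H -> e | SH | ef | eZZ; Z -> e | SH | ef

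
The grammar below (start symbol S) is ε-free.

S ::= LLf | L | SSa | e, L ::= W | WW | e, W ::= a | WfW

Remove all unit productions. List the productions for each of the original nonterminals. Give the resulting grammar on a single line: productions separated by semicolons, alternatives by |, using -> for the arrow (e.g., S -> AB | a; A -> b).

Unit productions: L->W, S->L.
Unit pairs (A ⇒* B via units): (L,W), (S,L), (S,W).
S: inherits non-unit rules of {L, S, W} → LLf | SSa | WW | WfW | a | e.
L: inherits non-unit rules of {L, W} → WW | WfW | a | e.
W: inherits non-unit rules of {W} → WfW | a.

S -> a | e | WW | LLf | SSa | WfW; L -> a | e | WW | WfW; W -> a | WfW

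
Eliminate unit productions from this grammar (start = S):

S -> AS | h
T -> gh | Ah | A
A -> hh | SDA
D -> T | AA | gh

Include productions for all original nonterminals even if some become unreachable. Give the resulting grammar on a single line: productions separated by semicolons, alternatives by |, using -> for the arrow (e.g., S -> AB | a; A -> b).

Unit productions: D->T, T->A.
Unit pairs (A ⇒* B via units): (D,A), (D,T), (T,A).
S: inherits non-unit rules of {S} → AS | h.
A: inherits non-unit rules of {A} → SDA | hh.
D: inherits non-unit rules of {A, D, T} → AA | Ah | SDA | gh | hh.
T: inherits non-unit rules of {A, T} → Ah | SDA | gh | hh.

S -> h | AS; A -> hh | SDA; D -> AA | Ah | gh | hh | SDA; T -> Ah | gh | hh | SDA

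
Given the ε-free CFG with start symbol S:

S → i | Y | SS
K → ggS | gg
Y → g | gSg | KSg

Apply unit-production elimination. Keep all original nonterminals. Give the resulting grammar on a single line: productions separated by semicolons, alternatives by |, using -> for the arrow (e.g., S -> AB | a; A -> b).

Unit productions: S->Y.
Unit pairs (A ⇒* B via units): (S,Y).
S: inherits non-unit rules of {S, Y} → KSg | SS | g | gSg | i.
K: inherits non-unit rules of {K} → gg | ggS.
Y: inherits non-unit rules of {Y} → KSg | g | gSg.

S -> g | i | SS | KSg | gSg; K -> gg | ggS; Y -> g | KSg | gSg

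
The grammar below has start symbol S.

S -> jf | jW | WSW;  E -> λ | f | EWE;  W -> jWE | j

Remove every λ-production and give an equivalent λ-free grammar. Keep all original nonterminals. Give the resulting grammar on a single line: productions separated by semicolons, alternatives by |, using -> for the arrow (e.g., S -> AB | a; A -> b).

Nullable set: {E}.
Drop E -> λ.
E -> EWE: E, E nullable, giving EW | EWE | W | WE.
W -> jWE: E nullable, giving jW | jWE.
Unchanged (no nullable symbols): S -> WSW; S -> jW; S -> jf; E -> f; W -> j.

S -> jW | jf | WSW; E -> W | f | EW | WE | EWE; W -> j | jW | jWE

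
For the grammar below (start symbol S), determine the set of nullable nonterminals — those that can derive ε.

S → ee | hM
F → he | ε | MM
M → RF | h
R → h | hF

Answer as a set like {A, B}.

Directly nullable (have an ε-rule): {F}.
Not nullable: M, R, S — each has a terminal in every rule's right-hand side or depends on a non-nullable symbol.

{F}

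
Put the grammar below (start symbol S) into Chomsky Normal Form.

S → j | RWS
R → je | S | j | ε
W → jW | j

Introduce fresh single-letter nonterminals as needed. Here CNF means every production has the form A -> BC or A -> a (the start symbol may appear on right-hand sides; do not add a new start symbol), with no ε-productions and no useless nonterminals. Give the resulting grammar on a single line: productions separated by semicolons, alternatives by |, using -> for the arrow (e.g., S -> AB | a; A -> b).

S -> j | RD | WS; A -> j; B -> e; C -> WS; D -> WS; R -> j | AB | RC | WS; W -> j | AW

Nullable: {R}; after ε-elimination: S -> j | WS | RWS; R -> S | j | je; W -> j | jW.
After unit-elimination: S -> j | WS | RWS; R -> j | WS | je | RWS; W -> j | jW.
TERM: introduce B -> e, A -> j and substitute in every rule of length ≥2.
BIN: R -> RWS becomes R -> RC, C -> WS; S -> RWS becomes S -> RD, D -> WS.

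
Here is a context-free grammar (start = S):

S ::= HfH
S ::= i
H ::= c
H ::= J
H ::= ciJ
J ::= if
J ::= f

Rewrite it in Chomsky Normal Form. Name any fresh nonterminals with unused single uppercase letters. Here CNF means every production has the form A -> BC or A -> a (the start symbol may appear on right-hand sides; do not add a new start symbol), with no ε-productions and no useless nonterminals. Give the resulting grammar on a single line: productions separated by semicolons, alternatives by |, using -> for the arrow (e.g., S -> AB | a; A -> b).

S -> i | HE; A -> c; B -> i; C -> f; D -> BJ; E -> CH; H -> c | f | AD | BC; J -> f | BC

No ε-productions.
After unit-elimination: S -> i | HfH; H -> c | f | if | ciJ; J -> f | if.
TERM: introduce A -> c, C -> f, B -> i and substitute in every rule of length ≥2.
BIN: H -> ABJ becomes H -> AD, D -> BJ; S -> HCH becomes S -> HE, E -> CH.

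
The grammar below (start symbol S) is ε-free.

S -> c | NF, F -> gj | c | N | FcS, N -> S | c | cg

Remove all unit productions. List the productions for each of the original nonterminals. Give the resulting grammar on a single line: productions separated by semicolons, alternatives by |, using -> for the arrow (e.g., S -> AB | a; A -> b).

Unit productions: F->N, N->S.
Unit pairs (A ⇒* B via units): (F,N), (F,S), (N,S).
S: inherits non-unit rules of {S} → NF | c.
F: inherits non-unit rules of {F, N, S} → FcS | NF | c | cg | gj.
N: inherits non-unit rules of {N, S} → NF | c | cg.

S -> c | NF; F -> c | NF | cg | gj | FcS; N -> c | NF | cg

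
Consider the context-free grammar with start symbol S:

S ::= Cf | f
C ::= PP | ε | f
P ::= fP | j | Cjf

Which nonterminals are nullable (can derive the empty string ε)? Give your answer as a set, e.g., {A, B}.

Directly nullable (have an ε-rule): {C}.
Not nullable: P, S — each has a terminal in every rule's right-hand side or depends on a non-nullable symbol.

{C}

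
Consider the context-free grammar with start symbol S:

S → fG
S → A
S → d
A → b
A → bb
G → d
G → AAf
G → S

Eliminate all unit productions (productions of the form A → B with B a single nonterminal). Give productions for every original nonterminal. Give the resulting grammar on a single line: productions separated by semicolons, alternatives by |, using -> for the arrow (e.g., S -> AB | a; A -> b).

Unit productions: G->S, S->A.
Unit pairs (A ⇒* B via units): (G,A), (G,S), (S,A).
S: inherits non-unit rules of {A, S} → b | bb | d | fG.
A: inherits non-unit rules of {A} → b | bb.
G: inherits non-unit rules of {A, G, S} → AAf | b | bb | d | fG.

S -> b | d | bb | fG; A -> b | bb; G -> b | d | bb | fG | AAf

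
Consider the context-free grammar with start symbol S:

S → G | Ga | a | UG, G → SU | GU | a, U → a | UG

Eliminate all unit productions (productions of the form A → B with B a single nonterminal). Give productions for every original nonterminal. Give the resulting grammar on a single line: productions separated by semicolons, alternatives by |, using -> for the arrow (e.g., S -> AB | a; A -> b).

Unit productions: S->G.
Unit pairs (A ⇒* B via units): (S,G).
S: inherits non-unit rules of {G, S} → GU | Ga | SU | UG | a.
G: inherits non-unit rules of {G} → GU | SU | a.
U: inherits non-unit rules of {U} → UG | a.

S -> a | GU | Ga | SU | UG; G -> a | GU | SU; U -> a | UG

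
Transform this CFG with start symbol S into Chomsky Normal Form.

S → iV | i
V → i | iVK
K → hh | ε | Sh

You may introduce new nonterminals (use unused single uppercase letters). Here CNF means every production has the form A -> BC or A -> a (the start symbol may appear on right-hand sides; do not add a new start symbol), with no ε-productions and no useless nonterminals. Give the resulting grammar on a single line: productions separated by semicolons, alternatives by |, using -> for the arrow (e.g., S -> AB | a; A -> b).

Nullable: {K}; after ε-elimination: S -> i | iV; K -> Sh | hh; V -> i | iV | iVK.
No unit productions to eliminate.
TERM: introduce A -> h, B -> i and substitute in every rule of length ≥2.
BIN: V -> BVK becomes V -> BC, C -> VK.

S -> i | BV; A -> h; B -> i; C -> VK; K -> AA | SA; V -> i | BC | BV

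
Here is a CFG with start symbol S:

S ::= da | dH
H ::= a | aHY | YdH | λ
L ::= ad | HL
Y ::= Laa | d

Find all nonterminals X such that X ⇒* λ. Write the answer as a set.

{H}

Directly nullable (have an ε-rule): {H}.
Not nullable: L, S, Y — each has a terminal in every rule's right-hand side or depends on a non-nullable symbol.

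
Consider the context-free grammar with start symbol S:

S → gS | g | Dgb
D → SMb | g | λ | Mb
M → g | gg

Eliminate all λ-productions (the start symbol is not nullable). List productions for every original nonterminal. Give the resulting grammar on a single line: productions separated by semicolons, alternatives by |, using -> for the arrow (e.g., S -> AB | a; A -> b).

S -> g | gS | gb | Dgb; D -> g | Mb | SMb; M -> g | gg

Nullable set: {D}.
S -> Dgb: D nullable, giving Dgb | gb.
Drop D -> λ.
Unchanged (no nullable symbols): S -> g; S -> gS; D -> Mb; D -> SMb; D -> g; M -> g; M -> gg.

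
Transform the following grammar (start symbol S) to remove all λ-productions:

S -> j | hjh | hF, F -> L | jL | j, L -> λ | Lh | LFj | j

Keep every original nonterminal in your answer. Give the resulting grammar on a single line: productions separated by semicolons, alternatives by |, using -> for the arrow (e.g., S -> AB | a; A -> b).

Nullable set: {F, L}.
S -> hF: F nullable, giving h | hF.
F -> L: L nullable, giving L.
F -> jL: L nullable, giving j | jL.
Drop L -> λ.
L -> LFj: L, F nullable, giving Fj | LFj | Lj | j.
L -> Lh: L nullable, giving Lh | h.
Unchanged (no nullable symbols): S -> hjh; S -> j; F -> j; L -> j.

S -> h | j | hF | hjh; F -> L | j | jL; L -> h | j | Fj | Lh | Lj | LFj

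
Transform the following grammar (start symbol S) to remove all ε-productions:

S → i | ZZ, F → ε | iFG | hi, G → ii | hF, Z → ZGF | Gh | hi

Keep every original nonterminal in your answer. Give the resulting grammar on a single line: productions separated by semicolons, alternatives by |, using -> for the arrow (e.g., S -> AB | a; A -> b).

Nullable set: {F}.
Drop F -> ε.
F -> iFG: F nullable, giving iFG | iG.
G -> hF: F nullable, giving h | hF.
Z -> ZGF: F nullable, giving ZG | ZGF.
Unchanged (no nullable symbols): S -> ZZ; S -> i; F -> hi; G -> ii; Z -> Gh; Z -> hi.

S -> i | ZZ; F -> hi | iG | iFG; G -> h | hF | ii; Z -> Gh | ZG | hi | ZGF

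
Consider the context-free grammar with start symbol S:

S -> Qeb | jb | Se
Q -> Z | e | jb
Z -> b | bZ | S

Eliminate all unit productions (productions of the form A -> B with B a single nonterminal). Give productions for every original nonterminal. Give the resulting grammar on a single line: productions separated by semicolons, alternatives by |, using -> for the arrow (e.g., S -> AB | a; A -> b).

S -> Se | jb | Qeb; Q -> b | e | Se | bZ | jb | Qeb; Z -> b | Se | bZ | jb | Qeb

Unit productions: Q->Z, Z->S.
Unit pairs (A ⇒* B via units): (Q,S), (Q,Z), (Z,S).
S: inherits non-unit rules of {S} → Qeb | Se | jb.
Q: inherits non-unit rules of {Q, S, Z} → Qeb | Se | b | bZ | e | jb.
Z: inherits non-unit rules of {S, Z} → Qeb | Se | b | bZ | jb.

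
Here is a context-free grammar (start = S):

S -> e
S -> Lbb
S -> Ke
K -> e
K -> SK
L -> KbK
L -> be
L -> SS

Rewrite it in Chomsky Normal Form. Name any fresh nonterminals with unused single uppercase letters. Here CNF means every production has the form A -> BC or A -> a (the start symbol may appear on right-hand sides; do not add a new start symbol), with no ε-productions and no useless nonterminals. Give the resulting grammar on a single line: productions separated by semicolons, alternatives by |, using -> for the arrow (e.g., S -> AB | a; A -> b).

S -> e | KB | LD; A -> b; B -> e; C -> AK; D -> AA; K -> e | SK; L -> AB | KC | SS

No ε-productions.
No unit productions to eliminate.
TERM: introduce A -> b, B -> e and substitute in every rule of length ≥2.
BIN: L -> KAK becomes L -> KC, C -> AK; S -> LAA becomes S -> LD, D -> AA.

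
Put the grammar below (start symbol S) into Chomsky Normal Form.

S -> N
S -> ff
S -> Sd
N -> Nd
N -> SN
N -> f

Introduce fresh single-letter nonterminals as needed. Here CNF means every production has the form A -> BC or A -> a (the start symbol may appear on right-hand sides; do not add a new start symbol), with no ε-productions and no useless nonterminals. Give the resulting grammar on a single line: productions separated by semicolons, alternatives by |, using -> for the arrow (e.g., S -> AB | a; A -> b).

S -> f | BB | NA | SA | SN; A -> d; B -> f; N -> f | NA | SN

No ε-productions.
After unit-elimination: S -> f | Nd | SN | Sd | ff; N -> f | Nd | SN.
TERM: introduce A -> d, B -> f and substitute in every rule of length ≥2.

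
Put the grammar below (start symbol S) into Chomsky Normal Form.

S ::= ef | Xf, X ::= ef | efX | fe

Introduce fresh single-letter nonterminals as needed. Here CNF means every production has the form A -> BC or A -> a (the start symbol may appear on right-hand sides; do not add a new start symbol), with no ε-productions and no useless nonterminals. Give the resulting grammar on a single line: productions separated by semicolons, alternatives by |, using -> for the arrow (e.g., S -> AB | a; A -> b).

S -> BA | XA; A -> f; B -> e; C -> AX; X -> AB | BA | BC

No ε-productions.
No unit productions to eliminate.
TERM: introduce B -> e, A -> f and substitute in every rule of length ≥2.
BIN: X -> BAX becomes X -> BC, C -> AX.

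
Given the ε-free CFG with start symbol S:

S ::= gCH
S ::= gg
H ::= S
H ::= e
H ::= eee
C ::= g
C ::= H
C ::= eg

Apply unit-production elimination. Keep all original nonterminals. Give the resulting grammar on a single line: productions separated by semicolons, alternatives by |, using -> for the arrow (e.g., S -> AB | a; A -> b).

S -> gg | gCH; C -> e | g | eg | gg | eee | gCH; H -> e | gg | eee | gCH

Unit productions: C->H, H->S.
Unit pairs (A ⇒* B via units): (C,H), (C,S), (H,S).
S: inherits non-unit rules of {S} → gCH | gg.
C: inherits non-unit rules of {C, H, S} → e | eee | eg | g | gCH | gg.
H: inherits non-unit rules of {H, S} → e | eee | gCH | gg.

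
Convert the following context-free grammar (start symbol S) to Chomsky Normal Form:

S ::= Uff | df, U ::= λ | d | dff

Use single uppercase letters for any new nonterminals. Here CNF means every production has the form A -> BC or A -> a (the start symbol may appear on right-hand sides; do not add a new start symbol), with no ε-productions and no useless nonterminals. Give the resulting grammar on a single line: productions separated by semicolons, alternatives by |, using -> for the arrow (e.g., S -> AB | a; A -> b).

S -> AA | BA | UC; A -> f; B -> d; C -> AA; D -> AA; U -> d | BD

Nullable: {U}; after ε-elimination: S -> df | ff | Uff; U -> d | dff.
No unit productions to eliminate.
TERM: introduce B -> d, A -> f and substitute in every rule of length ≥2.
BIN: S -> UAA becomes S -> UC, C -> AA; U -> BAA becomes U -> BD, D -> AA.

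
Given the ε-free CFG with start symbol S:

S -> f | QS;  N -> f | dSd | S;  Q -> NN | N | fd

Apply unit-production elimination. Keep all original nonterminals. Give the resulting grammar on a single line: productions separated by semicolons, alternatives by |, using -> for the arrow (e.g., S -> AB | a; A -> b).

Unit productions: N->S, Q->N.
Unit pairs (A ⇒* B via units): (N,S), (Q,N), (Q,S).
S: inherits non-unit rules of {S} → QS | f.
N: inherits non-unit rules of {N, S} → QS | dSd | f.
Q: inherits non-unit rules of {N, Q, S} → NN | QS | dSd | f | fd.

S -> f | QS; N -> f | QS | dSd; Q -> f | NN | QS | fd | dSd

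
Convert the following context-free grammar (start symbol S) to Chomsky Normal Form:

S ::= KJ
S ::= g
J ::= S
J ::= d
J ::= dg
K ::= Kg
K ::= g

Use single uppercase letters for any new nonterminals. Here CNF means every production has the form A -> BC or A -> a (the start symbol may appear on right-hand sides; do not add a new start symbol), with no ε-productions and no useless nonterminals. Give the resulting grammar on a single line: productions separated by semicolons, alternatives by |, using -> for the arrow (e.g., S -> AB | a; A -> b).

No ε-productions.
After unit-elimination: S -> g | KJ; J -> d | g | KJ | dg; K -> g | Kg.
TERM: introduce A -> d, B -> g and substitute in every rule of length ≥2.

S -> g | KJ; A -> d; B -> g; J -> d | g | AB | KJ; K -> g | KB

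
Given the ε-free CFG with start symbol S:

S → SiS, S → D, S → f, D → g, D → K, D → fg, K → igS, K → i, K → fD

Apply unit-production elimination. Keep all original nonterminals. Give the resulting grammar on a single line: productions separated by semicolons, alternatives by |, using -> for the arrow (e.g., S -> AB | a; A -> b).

S -> f | g | i | fD | fg | SiS | igS; D -> g | i | fD | fg | igS; K -> i | fD | igS

Unit productions: D->K, S->D.
Unit pairs (A ⇒* B via units): (D,K), (S,D), (S,K).
S: inherits non-unit rules of {D, K, S} → SiS | f | fD | fg | g | i | igS.
D: inherits non-unit rules of {D, K} → fD | fg | g | i | igS.
K: inherits non-unit rules of {K} → fD | i | igS.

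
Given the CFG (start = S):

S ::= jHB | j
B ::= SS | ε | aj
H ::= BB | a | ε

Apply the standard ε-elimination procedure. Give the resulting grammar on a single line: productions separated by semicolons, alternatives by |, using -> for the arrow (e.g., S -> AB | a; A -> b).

Nullable set: {B, H}.
S -> jHB: H, B nullable, giving j | jB | jH | jHB.
Drop B -> ε.
Drop H -> ε.
H -> BB: B, B nullable, giving B | BB.
Unchanged (no nullable symbols): S -> j; B -> SS; B -> aj; H -> a.

S -> j | jB | jH | jHB; B -> SS | aj; H -> B | a | BB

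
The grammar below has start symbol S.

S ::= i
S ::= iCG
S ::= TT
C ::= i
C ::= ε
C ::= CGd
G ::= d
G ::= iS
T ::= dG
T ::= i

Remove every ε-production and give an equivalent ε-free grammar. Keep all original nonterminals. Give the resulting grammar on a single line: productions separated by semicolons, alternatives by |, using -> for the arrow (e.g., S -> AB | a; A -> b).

S -> i | TT | iG | iCG; C -> i | Gd | CGd; G -> d | iS; T -> i | dG

Nullable set: {C}.
S -> iCG: C nullable, giving iCG | iG.
Drop C -> ε.
C -> CGd: C nullable, giving CGd | Gd.
Unchanged (no nullable symbols): S -> TT; S -> i; C -> i; G -> d; G -> iS; T -> dG; T -> i.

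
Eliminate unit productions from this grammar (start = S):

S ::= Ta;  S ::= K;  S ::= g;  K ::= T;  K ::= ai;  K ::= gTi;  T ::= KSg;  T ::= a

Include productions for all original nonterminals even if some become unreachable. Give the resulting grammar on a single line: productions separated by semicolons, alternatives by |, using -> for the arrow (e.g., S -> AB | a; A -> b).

S -> a | g | Ta | ai | KSg | gTi; K -> a | ai | KSg | gTi; T -> a | KSg

Unit productions: K->T, S->K.
Unit pairs (A ⇒* B via units): (K,T), (S,K), (S,T).
S: inherits non-unit rules of {K, S, T} → KSg | Ta | a | ai | g | gTi.
K: inherits non-unit rules of {K, T} → KSg | a | ai | gTi.
T: inherits non-unit rules of {T} → KSg | a.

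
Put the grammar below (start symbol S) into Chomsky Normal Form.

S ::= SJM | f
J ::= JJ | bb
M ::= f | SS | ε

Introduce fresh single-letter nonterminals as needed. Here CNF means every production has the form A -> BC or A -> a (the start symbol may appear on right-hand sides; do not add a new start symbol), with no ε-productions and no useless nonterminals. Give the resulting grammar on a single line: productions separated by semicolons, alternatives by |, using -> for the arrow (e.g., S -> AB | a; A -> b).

S -> f | SB | SJ; A -> b; B -> JM; J -> AA | JJ; M -> f | SS

Nullable: {M}; after ε-elimination: S -> f | SJ | SJM; J -> JJ | bb; M -> f | SS.
No unit productions to eliminate.
TERM: introduce A -> b and substitute in every rule of length ≥2.
BIN: S -> SJM becomes S -> SB, B -> JM.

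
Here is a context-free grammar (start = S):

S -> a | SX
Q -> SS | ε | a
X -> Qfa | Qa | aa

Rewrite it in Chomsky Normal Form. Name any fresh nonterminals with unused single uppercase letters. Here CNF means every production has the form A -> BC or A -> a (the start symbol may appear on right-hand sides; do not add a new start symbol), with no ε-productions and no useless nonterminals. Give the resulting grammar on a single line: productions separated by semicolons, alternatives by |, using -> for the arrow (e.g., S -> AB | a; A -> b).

S -> a | SX; A -> a; B -> f; C -> BA; Q -> a | SS; X -> a | AA | BA | QA | QC

Nullable: {Q}; after ε-elimination: S -> a | SX; Q -> a | SS; X -> a | Qa | aa | fa | Qfa.
No unit productions to eliminate.
TERM: introduce A -> a, B -> f and substitute in every rule of length ≥2.
BIN: X -> QBA becomes X -> QC, C -> BA.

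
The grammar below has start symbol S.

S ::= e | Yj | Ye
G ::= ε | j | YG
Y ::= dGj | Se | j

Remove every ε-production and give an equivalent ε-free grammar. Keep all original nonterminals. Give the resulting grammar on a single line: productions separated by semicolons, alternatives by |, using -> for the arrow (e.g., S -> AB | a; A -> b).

Nullable set: {G}.
Drop G -> ε.
G -> YG: G nullable, giving Y | YG.
Y -> dGj: G nullable, giving dGj | dj.
Unchanged (no nullable symbols): S -> Ye; S -> Yj; S -> e; G -> j; Y -> Se; Y -> j.

S -> e | Ye | Yj; G -> Y | j | YG; Y -> j | Se | dj | dGj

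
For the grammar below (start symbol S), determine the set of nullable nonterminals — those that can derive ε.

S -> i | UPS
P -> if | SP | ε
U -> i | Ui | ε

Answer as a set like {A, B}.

Directly nullable (have an ε-rule): {P, U}.
Not nullable: S — each has a terminal in every rule's right-hand side or depends on a non-nullable symbol.

{P, U}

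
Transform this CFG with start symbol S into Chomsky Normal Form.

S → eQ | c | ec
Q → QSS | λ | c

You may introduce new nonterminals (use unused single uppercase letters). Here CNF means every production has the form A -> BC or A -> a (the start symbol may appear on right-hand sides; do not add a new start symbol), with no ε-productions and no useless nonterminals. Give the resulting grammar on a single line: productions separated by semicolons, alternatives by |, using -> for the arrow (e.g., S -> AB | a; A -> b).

Nullable: {Q}; after ε-elimination: S -> c | e | eQ | ec; Q -> c | SS | QSS.
No unit productions to eliminate.
TERM: introduce B -> c, A -> e and substitute in every rule of length ≥2.
BIN: Q -> QSS becomes Q -> QC, C -> SS.

S -> c | e | AB | AQ; A -> e; B -> c; C -> SS; Q -> c | QC | SS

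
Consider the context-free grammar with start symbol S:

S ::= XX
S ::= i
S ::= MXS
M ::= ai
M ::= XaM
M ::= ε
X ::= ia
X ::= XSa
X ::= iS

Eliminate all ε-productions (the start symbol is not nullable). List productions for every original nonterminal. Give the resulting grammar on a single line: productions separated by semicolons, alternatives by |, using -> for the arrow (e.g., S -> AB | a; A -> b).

Nullable set: {M}.
S -> MXS: M nullable, giving MXS | XS.
Drop M -> ε.
M -> XaM: M nullable, giving Xa | XaM.
Unchanged (no nullable symbols): S -> XX; S -> i; M -> ai; X -> XSa; X -> iS; X -> ia.

S -> i | XS | XX | MXS; M -> Xa | ai | XaM; X -> iS | ia | XSa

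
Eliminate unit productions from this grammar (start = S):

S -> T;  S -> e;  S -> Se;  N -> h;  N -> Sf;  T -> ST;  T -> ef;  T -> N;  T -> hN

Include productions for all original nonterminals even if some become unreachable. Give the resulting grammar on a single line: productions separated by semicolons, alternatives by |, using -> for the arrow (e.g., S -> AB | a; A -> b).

S -> e | h | ST | Se | Sf | ef | hN; N -> h | Sf; T -> h | ST | Sf | ef | hN

Unit productions: S->T, T->N.
Unit pairs (A ⇒* B via units): (S,N), (S,T), (T,N).
S: inherits non-unit rules of {N, S, T} → ST | Se | Sf | e | ef | h | hN.
N: inherits non-unit rules of {N} → Sf | h.
T: inherits non-unit rules of {N, T} → ST | Sf | ef | h | hN.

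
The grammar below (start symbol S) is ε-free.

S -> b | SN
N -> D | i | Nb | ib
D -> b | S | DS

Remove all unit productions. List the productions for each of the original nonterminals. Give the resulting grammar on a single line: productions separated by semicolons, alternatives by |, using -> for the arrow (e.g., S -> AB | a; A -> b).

S -> b | SN; D -> b | DS | SN; N -> b | i | DS | Nb | SN | ib

Unit productions: D->S, N->D.
Unit pairs (A ⇒* B via units): (D,S), (N,D), (N,S).
S: inherits non-unit rules of {S} → SN | b.
D: inherits non-unit rules of {D, S} → DS | SN | b.
N: inherits non-unit rules of {D, N, S} → DS | Nb | SN | b | i | ib.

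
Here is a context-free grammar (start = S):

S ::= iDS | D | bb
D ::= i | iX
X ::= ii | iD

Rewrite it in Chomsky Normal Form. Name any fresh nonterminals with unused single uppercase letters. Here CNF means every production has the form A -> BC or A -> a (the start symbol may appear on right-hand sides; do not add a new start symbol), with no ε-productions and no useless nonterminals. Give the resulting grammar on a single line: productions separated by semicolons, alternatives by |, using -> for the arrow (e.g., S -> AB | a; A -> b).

No ε-productions.
After unit-elimination: S -> i | bb | iX | iDS; D -> i | iX; X -> iD | ii.
TERM: introduce B -> b, A -> i and substitute in every rule of length ≥2.
BIN: S -> ADS becomes S -> AC, C -> DS.

S -> i | AC | AX | BB; A -> i; B -> b; C -> DS; D -> i | AX; X -> AA | AD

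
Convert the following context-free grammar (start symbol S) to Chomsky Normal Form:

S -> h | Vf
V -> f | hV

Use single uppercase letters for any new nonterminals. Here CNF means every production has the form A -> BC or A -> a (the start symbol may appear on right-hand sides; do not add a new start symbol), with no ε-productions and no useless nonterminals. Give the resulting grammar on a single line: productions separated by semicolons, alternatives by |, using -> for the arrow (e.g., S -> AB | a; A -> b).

No ε-productions.
No unit productions to eliminate.
TERM: introduce A -> f, B -> h and substitute in every rule of length ≥2.

S -> h | VA; A -> f; B -> h; V -> f | BV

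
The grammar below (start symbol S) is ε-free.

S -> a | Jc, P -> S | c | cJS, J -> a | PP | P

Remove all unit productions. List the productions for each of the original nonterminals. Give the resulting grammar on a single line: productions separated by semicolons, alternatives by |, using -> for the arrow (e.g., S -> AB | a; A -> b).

S -> a | Jc; J -> a | c | Jc | PP | cJS; P -> a | c | Jc | cJS

Unit productions: J->P, P->S.
Unit pairs (A ⇒* B via units): (J,P), (J,S), (P,S).
S: inherits non-unit rules of {S} → Jc | a.
J: inherits non-unit rules of {J, P, S} → Jc | PP | a | c | cJS.
P: inherits non-unit rules of {P, S} → Jc | a | c | cJS.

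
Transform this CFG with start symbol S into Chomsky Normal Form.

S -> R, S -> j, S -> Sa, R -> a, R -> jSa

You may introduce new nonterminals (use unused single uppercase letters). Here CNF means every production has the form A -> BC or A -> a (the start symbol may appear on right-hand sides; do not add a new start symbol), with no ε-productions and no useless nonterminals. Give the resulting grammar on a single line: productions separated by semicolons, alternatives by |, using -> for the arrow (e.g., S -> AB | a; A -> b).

No ε-productions.
After unit-elimination: S -> a | j | Sa | jSa; R -> a | jSa.
TERM: introduce B -> a, A -> j and substitute in every rule of length ≥2.
BIN: R -> ASB becomes R -> AC, C -> SB; S -> ASB becomes S -> AD, D -> SB.
Drop unreachable/unproductive: R.

S -> a | j | AD | SB; A -> j; B -> a; D -> SB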